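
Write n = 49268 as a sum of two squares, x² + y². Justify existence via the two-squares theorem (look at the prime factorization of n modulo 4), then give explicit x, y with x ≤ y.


Step 1: Factor n = 49268 = 2^2 · 109 · 113.
Step 2: Check the mod-4 condition on each prime factor: 2 = 2 (special); 109 ≡ 1 (mod 4), exponent 1; 113 ≡ 1 (mod 4), exponent 1.
All primes ≡ 3 (mod 4) appear to even exponent (or don't appear), so by the two-squares theorem n IS expressible as a sum of two squares.
Step 3: Build a representation. Group n = k² · m with k = 2 and m = 109 · 113 = 12317 (a product of primes ≡ 1 (mod 4)); a representation of m scales to one of n via (k·x)² + (k·y)² = k²(x² + y²). Each prime p ≡ 1 (mod 4) is itself a sum of two squares; find a² by testing p − a² for a perfect square:
  109: 109 − 1² = 108, 109 − 2² = 105, 109 − 3² = 100 = 10² ⇒ 109 = 3² + 10².
  113: 113 − 1² = 112, 113 − 2² = 109, 113 − 3² = 104, 113 − 4² = 97, 113 − 5² = 88, 113 − 6² = 77, 113 − 7² = 64 = 8² ⇒ 113 = 7² + 8².
  Combine using the Brahmagupta–Fibonacci identity (a² + b²)(c² + d²) = (ac − bd)² + (ad + bc)² = (ac + bd)² + (ad − bc)²:
  109 · 113 = 12317: from (3² + 10²)(7² + 8²), take (3·7 − 10·8, 3·8 + 10·7) = (21 − 80, 24 + 70) = (-59, 94); dropping signs (only squares matter) gives (59, 94); check 59² + 94² = 3481 + 8836 = 12317 ✓.
  Scale by k = 2: (2·59, 2·94) = (118, 188).
Step 4: Order so x ≤ y and verify: 118² + 188² = 13924 + 35344 = 49268 = n. ✓

n = 49268 = 118² + 188² (one valid representation with x ≤ y).


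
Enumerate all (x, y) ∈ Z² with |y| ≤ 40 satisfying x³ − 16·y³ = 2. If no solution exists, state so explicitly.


The equation is x³ - 16y³ = 2. For fixed y, x³ = 16·y³ + 2, so a solution requires the RHS to be a perfect cube.
Strategy: iterate y from -40 to 40, compute RHS = 16·y³ + 2, and check whether it is a (positive or negative) perfect cube.
Check small values of y:
  y = 0: RHS = 2 is not a perfect cube.
  y = 1: RHS = 18 is not a perfect cube.
  y = -1: RHS = -14 is not a perfect cube.
  y = 2: RHS = 130 is not a perfect cube.
  y = -2: RHS = -126 is not a perfect cube.
  y = 3: RHS = 434 is not a perfect cube.
  y = -3: RHS = -430 is not a perfect cube.
Continuing the search up to |y| = 40 finds no solutions either.
No (x, y) in the scanned range satisfies the equation.

No integer solutions with |y| ≤ 40.


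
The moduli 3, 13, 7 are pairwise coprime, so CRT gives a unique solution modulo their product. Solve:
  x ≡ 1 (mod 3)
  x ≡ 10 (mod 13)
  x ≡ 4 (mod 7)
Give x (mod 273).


Moduli 3, 13, 7 are pairwise coprime; by CRT there is a unique solution modulo M = 3 · 13 · 7 = 273.
Solve pairwise, accumulating the modulus:
  Start with x ≡ 1 (mod 3).
  Combine with x ≡ 10 (mod 13): since gcd(3, 13) = 1, we get a unique residue mod 39.
    Write x = 1 + 3·t and substitute into x ≡ 10 (mod 13): 3·t ≡ 10 − 1 = 9 (mod 13).
    The inverse of 3 mod 13 is 9 (since 3·9 = 27 = 2·13 + 1), so t ≡ 9·9 = 81 ≡ 3 (mod 13).
    Then x = 1 + 3·3 = 10, valid modulo lcm(3, 13) = 39: x ≡ 10 (mod 39).
  Combine with x ≡ 4 (mod 7): since gcd(39, 7) = 1, we get a unique residue mod 273.
    Write x = 10 + 39·t and substitute into x ≡ 4 (mod 7): 39·t ≡ 4 − 10 = -6 (mod 7).
    Reduce coefficients mod 7: 4·t ≡ 1 (mod 7).
    The inverse of 4 mod 7 is 2 (since 4·2 = 8 = 1·7 + 1), so t ≡ 2·1 = 2 ≡ 2 (mod 7).
    Then x = 10 + 39·2 = 88, valid modulo lcm(39, 7) = 273: x ≡ 88 (mod 273).
Verify: 88 mod 3 = 1 ✓, 88 mod 13 = 10 ✓, 88 mod 7 = 4 ✓.

x ≡ 88 (mod 273).


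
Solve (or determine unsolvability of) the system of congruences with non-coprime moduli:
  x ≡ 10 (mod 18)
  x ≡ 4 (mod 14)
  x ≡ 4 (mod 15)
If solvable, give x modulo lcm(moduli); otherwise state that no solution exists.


Moduli 18, 14, 15 are not pairwise coprime, so CRT works modulo lcm(m_i) when all pairwise compatibility conditions hold.
Pairwise compatibility: gcd(m_i, m_j) must divide a_i - a_j for every pair.
Merge one congruence at a time:
  Start: x ≡ 10 (mod 18).
  Combine with x ≡ 4 (mod 14): gcd(18, 14) = 2; 4 - 10 = -6, which IS divisible by 2, so compatible.
    Write x = 10 + 18·t and substitute into x ≡ 4 (mod 14): 18·t ≡ 4 − 10 = -6 (mod 14).
    Divide the congruence (and modulus) by g = 2: 9·t ≡ -3 (mod 7).
    Reduce coefficients mod 7: 2·t ≡ 4 (mod 7).
    The inverse of 2 mod 7 is 4 (since 2·4 = 8 = 1·7 + 1), so t ≡ 4·4 = 16 ≡ 2 (mod 7).
    Then x = 10 + 18·2 = 46, valid modulo lcm(18, 14) = 126: x ≡ 46 (mod 126).
  Combine with x ≡ 4 (mod 15): gcd(126, 15) = 3; 4 - 46 = -42, which IS divisible by 3, so compatible.
    Write x = 46 + 126·t and substitute into x ≡ 4 (mod 15): 126·t ≡ 4 − 46 = -42 (mod 15).
    Divide the congruence (and modulus) by g = 3: 42·t ≡ -14 (mod 5).
    Reduce coefficients mod 5: 2·t ≡ 1 (mod 5).
    The inverse of 2 mod 5 is 3 (since 2·3 = 6 = 1·5 + 1), so t ≡ 3·1 = 3 ≡ 3 (mod 5).
    Then x = 46 + 126·3 = 424, valid modulo lcm(126, 15) = 630: x ≡ 424 (mod 630).
Verify: 424 mod 18 = 10, 424 mod 14 = 4, 424 mod 15 = 4.

x ≡ 424 (mod 630).


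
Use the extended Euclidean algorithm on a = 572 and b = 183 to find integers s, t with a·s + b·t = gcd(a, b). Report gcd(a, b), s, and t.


Euclidean algorithm on (572, 183) — divide until remainder is 0:
  572 = 3 · 183 + 23
  183 = 7 · 23 + 22
  23 = 1 · 22 + 1
  22 = 22 · 1 + 0
gcd(572, 183) = 1.
Track Bezout coefficients alongside the remainders: start with r₀ = 572 = a·1 + b·0 (s = 1, t = 0) and r₁ = 183 = a·0 + b·1 (s = 0, t = 1); each new remainder r_{k+1} = r_{k-1} − q_k·r_k inherits s_{k+1} = s_{k-1} − q_k·s_k, t_{k+1} = t_{k-1} − q_k·t_k, so r_k = a·s_k + b·t_k at every step:
  q = 3: r = 23, s = 1 − 3·0 = 1, t = 0 − 3·1 = -3  (check: 572·1 + 183·(-3) = 23)
  q = 7: r = 22, s = 0 − 7·1 = -7, t = 1 − 7·(-3) = 22  (check: 572·(-7) + 183·22 = 22)
  q = 1: r = 1, s = 1 − 1·(-7) = 8, t = -3 − 1·22 = -25  (check: 572·8 + 183·(-25) = 1)
The row with r = 1 (the gcd) gives the Bezout coefficients s = 8, t = -25.
Result: 572 · (8) + 183 · (-25) = 1.

gcd(572, 183) = 1; s = 8, t = -25 (check: 572·8 + 183·(-25) = 1).


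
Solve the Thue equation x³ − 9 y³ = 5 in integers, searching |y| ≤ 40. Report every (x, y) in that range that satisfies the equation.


The equation is x³ - 9y³ = 5. For fixed y, x³ = 9·y³ + 5, so a solution requires the RHS to be a perfect cube.
Strategy: iterate y from -40 to 40, compute RHS = 9·y³ + 5, and check whether it is a (positive or negative) perfect cube.
Check small values of y:
  y = 0: RHS = 5 is not a perfect cube.
  y = 1: RHS = 14 is not a perfect cube.
  y = -1: RHS = -4 is not a perfect cube.
  y = 2: RHS = 77 is not a perfect cube.
  y = -2: RHS = -67 is not a perfect cube.
  y = 3: RHS = 248 is not a perfect cube.
  y = -3: RHS = -238 is not a perfect cube.
Continuing the search up to |y| = 40 finds no solutions either.
No (x, y) in the scanned range satisfies the equation.

No integer solutions with |y| ≤ 40.


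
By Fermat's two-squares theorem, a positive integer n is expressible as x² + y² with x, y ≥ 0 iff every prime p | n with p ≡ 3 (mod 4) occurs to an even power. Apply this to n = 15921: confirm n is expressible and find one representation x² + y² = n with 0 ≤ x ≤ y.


Step 1: Factor n = 15921 = 3^2 · 29 · 61.
Step 2: Check the mod-4 condition on each prime factor: 3 ≡ 3 (mod 4), exponent 2 (must be even); 29 ≡ 1 (mod 4), exponent 1; 61 ≡ 1 (mod 4), exponent 1.
All primes ≡ 3 (mod 4) appear to even exponent (or don't appear), so by the two-squares theorem n IS expressible as a sum of two squares.
Step 3: Build a representation. Group n = k² · m with k = 3 and m = 29 · 61 = 1769 (a product of primes ≡ 1 (mod 4)); a representation of m scales to one of n via (k·x)² + (k·y)² = k²(x² + y²). Each prime p ≡ 1 (mod 4) is itself a sum of two squares; find a² by testing p − a² for a perfect square:
  29: 29 − 1² = 28, 29 − 2² = 25 = 5² ⇒ 29 = 2² + 5².
  61: 61 − 1² = 60, 61 − 2² = 57, 61 − 3² = 52, 61 − 4² = 45, 61 − 5² = 36 = 6² ⇒ 61 = 5² + 6².
  Combine using the Brahmagupta–Fibonacci identity (a² + b²)(c² + d²) = (ac − bd)² + (ad + bc)² = (ac + bd)² + (ad − bc)²:
  29 · 61 = 1769: from (2² + 5²)(5² + 6²), take (2·5 − 5·6, 2·6 + 5·5) = (10 − 30, 12 + 25) = (-20, 37); dropping signs (only squares matter) gives (20, 37); check 20² + 37² = 400 + 1369 = 1769 ✓.
  Scale by k = 3: (3·20, 3·37) = (60, 111).
Step 4: Order so x ≤ y and verify: 60² + 111² = 3600 + 12321 = 15921 = n. ✓

n = 15921 = 60² + 111² (one valid representation with x ≤ y).


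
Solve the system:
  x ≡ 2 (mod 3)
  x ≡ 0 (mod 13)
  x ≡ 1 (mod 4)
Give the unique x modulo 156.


Moduli 3, 13, 4 are pairwise coprime; by CRT there is a unique solution modulo M = 3 · 13 · 4 = 156.
Solve pairwise, accumulating the modulus:
  Start with x ≡ 2 (mod 3).
  Combine with x ≡ 0 (mod 13): since gcd(3, 13) = 1, we get a unique residue mod 39.
    Write x = 2 + 3·t and substitute into x ≡ 0 (mod 13): 3·t ≡ 0 − 2 = -2 (mod 13).
    Reduce coefficients mod 13: 3·t ≡ 11 (mod 13).
    The inverse of 3 mod 13 is 9 (since 3·9 = 27 = 2·13 + 1), so t ≡ 9·11 = 99 ≡ 8 (mod 13).
    Then x = 2 + 3·8 = 26, valid modulo lcm(3, 13) = 39: x ≡ 26 (mod 39).
  Combine with x ≡ 1 (mod 4): since gcd(39, 4) = 1, we get a unique residue mod 156.
    Write x = 26 + 39·t and substitute into x ≡ 1 (mod 4): 39·t ≡ 1 − 26 = -25 (mod 4).
    Reduce coefficients mod 4: 3·t ≡ 3 (mod 4).
    The inverse of 3 mod 4 is 3 (since 3·3 = 9 = 2·4 + 1), so t ≡ 3·3 = 9 ≡ 1 (mod 4).
    Then x = 26 + 39·1 = 65, valid modulo lcm(39, 4) = 156: x ≡ 65 (mod 156).
Verify: 65 mod 3 = 2 ✓, 65 mod 13 = 0 ✓, 65 mod 4 = 1 ✓.

x ≡ 65 (mod 156).


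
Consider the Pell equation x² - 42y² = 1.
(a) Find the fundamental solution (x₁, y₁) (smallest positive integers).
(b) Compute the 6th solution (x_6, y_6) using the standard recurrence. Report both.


Step 1: Find the fundamental solution (x₁, y₁) of x² - 42y² = 1.
  Expand √42 as a continued fraction. a₀ = ⌊√42⌋ = 6; iterate m_{k+1} = d_k·a_k − m_k, d_{k+1} = (42 − m_{k+1}²)/d_k, a_{k+1} = ⌊(a₀ + m_{k+1})/d_{k+1}⌋ (starting m₀ = 0, d₀ = 1), with convergents p_k = a_k·p_{k-1} + p_{k-2}, q_k = a_k·q_{k-1} + q_{k-2} (p₋₁ = 1, q₋₁ = 0):
  k = 0: a₀ = 6; p₀/q₀ = 6/1; p₀² − 42·q₀² = 36 − 42 = -6.
  k = 1: m = 6, d = 6, a = ⌊(6 + 6)/6⌋ = 2; p/q = (2·6 + 1)/(2·1 + 0) = 13/2; p² − 42·q² = 169 − 168 = 1.
  The first convergent with p² − 42·q² = 1 gives the fundamental solution (x₁, y₁) = (13, 2).
Step 2: Apply the recurrence (x_{n+1}, y_{n+1}) = (x₁x_n + 42y₁y_n, x₁y_n + y₁x_n) repeatedly.
  From (x_1, y_1) = (13, 2): x_2 = 13·13 + 42·2·2 = 337; y_2 = 13·2 + 2·13 = 52.
  From (x_2, y_2) = (337, 52): x_3 = 13·337 + 42·2·52 = 8749; y_3 = 13·52 + 2·337 = 1350.
  From (x_3, y_3) = (8749, 1350): x_4 = 13·8749 + 42·2·1350 = 227137; y_4 = 13·1350 + 2·8749 = 35048.
  From (x_4, y_4) = (227137, 35048): x_5 = 13·227137 + 42·2·35048 = 5896813; y_5 = 13·35048 + 2·227137 = 909898.
  From (x_5, y_5) = (5896813, 909898): x_6 = 13·5896813 + 42·2·909898 = 153090001; y_6 = 13·909898 + 2·5896813 = 23622300.
Step 3: Verify x_6² - 42·y_6² = 23436548406180001 - 23436548406180000 = 1 (should be 1). ✓

(x_1, y_1) = (13, 2); (x_6, y_6) = (153090001, 23622300).


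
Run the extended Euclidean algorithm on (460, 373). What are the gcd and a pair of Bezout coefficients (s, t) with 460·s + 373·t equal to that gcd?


Euclidean algorithm on (460, 373) — divide until remainder is 0:
  460 = 1 · 373 + 87
  373 = 4 · 87 + 25
  87 = 3 · 25 + 12
  25 = 2 · 12 + 1
  12 = 12 · 1 + 0
gcd(460, 373) = 1.
Track Bezout coefficients alongside the remainders: start with r₀ = 460 = a·1 + b·0 (s = 1, t = 0) and r₁ = 373 = a·0 + b·1 (s = 0, t = 1); each new remainder r_{k+1} = r_{k-1} − q_k·r_k inherits s_{k+1} = s_{k-1} − q_k·s_k, t_{k+1} = t_{k-1} − q_k·t_k, so r_k = a·s_k + b·t_k at every step:
  q = 1: r = 87, s = 1 − 1·0 = 1, t = 0 − 1·1 = -1  (check: 460·1 + 373·(-1) = 87)
  q = 4: r = 25, s = 0 − 4·1 = -4, t = 1 − 4·(-1) = 5  (check: 460·(-4) + 373·5 = 25)
  q = 3: r = 12, s = 1 − 3·(-4) = 13, t = -1 − 3·5 = -16  (check: 460·13 + 373·(-16) = 12)
  q = 2: r = 1, s = -4 − 2·13 = -30, t = 5 − 2·(-16) = 37  (check: 460·(-30) + 373·37 = 1)
The row with r = 1 (the gcd) gives the Bezout coefficients s = -30, t = 37.
Result: 460 · (-30) + 373 · (37) = 1.

gcd(460, 373) = 1; s = -30, t = 37 (check: 460·(-30) + 373·37 = 1).


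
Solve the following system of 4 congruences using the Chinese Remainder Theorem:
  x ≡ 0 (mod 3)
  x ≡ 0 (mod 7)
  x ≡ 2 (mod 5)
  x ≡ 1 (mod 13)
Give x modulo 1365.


Product of moduli M = 3 · 7 · 5 · 13 = 1365.
Merge one congruence at a time:
  Start: x ≡ 0 (mod 3).
  Combine with x ≡ 0 (mod 7); new modulus lcm = 21.
    Write x = 0 + 3·t and substitute into x ≡ 0 (mod 7): 3·t ≡ 0 − 0 = 0 (mod 7).
    The inverse of 3 mod 7 is 5 (since 3·5 = 15 = 2·7 + 1), so t ≡ 5·0 = 0 ≡ 0 (mod 7).
    Then x = 0 + 3·0 = 0, valid modulo lcm(3, 7) = 21: x ≡ 0 (mod 21).
  Combine with x ≡ 2 (mod 5); new modulus lcm = 105.
    Write x = 0 + 21·t and substitute into x ≡ 2 (mod 5): 21·t ≡ 2 − 0 = 2 (mod 5).
    Reduce coefficients mod 5: 1·t ≡ 2 (mod 5).
    So t ≡ 2 (mod 5).
    Then x = 0 + 21·2 = 42, valid modulo lcm(21, 5) = 105: x ≡ 42 (mod 105).
  Combine with x ≡ 1 (mod 13); new modulus lcm = 1365.
    Write x = 42 + 105·t and substitute into x ≡ 1 (mod 13): 105·t ≡ 1 − 42 = -41 (mod 13).
    Reduce coefficients mod 13: 1·t ≡ 11 (mod 13).
    So t ≡ 11 (mod 13).
    Then x = 42 + 105·11 = 1197, valid modulo lcm(105, 13) = 1365: x ≡ 1197 (mod 1365).
Verify against each original: 1197 mod 3 = 0, 1197 mod 7 = 0, 1197 mod 5 = 2, 1197 mod 13 = 1.

x ≡ 1197 (mod 1365).


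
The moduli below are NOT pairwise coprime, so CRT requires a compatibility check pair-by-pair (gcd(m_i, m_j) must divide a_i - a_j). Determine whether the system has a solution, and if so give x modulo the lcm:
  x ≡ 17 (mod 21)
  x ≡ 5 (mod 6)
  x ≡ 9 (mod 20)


Moduli 21, 6, 20 are not pairwise coprime, so CRT works modulo lcm(m_i) when all pairwise compatibility conditions hold.
Pairwise compatibility: gcd(m_i, m_j) must divide a_i - a_j for every pair.
Merge one congruence at a time:
  Start: x ≡ 17 (mod 21).
  Combine with x ≡ 5 (mod 6): gcd(21, 6) = 3; 5 - 17 = -12, which IS divisible by 3, so compatible.
    Write x = 17 + 21·t and substitute into x ≡ 5 (mod 6): 21·t ≡ 5 − 17 = -12 (mod 6).
    Divide the congruence (and modulus) by g = 3: 7·t ≡ -4 (mod 2).
    Reduce coefficients mod 2: 1·t ≡ 0 (mod 2).
    So t ≡ 0 (mod 2).
    Then x = 17 + 21·0 = 17, valid modulo lcm(21, 6) = 42: x ≡ 17 (mod 42).
  Combine with x ≡ 9 (mod 20): gcd(42, 20) = 2; 9 - 17 = -8, which IS divisible by 2, so compatible.
    Write x = 17 + 42·t and substitute into x ≡ 9 (mod 20): 42·t ≡ 9 − 17 = -8 (mod 20).
    Divide the congruence (and modulus) by g = 2: 21·t ≡ -4 (mod 10).
    Reduce coefficients mod 10: 1·t ≡ 6 (mod 10).
    So t ≡ 6 (mod 10).
    Then x = 17 + 42·6 = 269, valid modulo lcm(42, 20) = 420: x ≡ 269 (mod 420).
Verify: 269 mod 21 = 17, 269 mod 6 = 5, 269 mod 20 = 9.

x ≡ 269 (mod 420).


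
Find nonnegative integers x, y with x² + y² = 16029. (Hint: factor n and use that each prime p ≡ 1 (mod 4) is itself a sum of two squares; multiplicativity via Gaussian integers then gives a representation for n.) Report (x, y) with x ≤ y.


Step 1: Factor n = 16029 = 3^2 · 13 · 137.
Step 2: Check the mod-4 condition on each prime factor: 3 ≡ 3 (mod 4), exponent 2 (must be even); 13 ≡ 1 (mod 4), exponent 1; 137 ≡ 1 (mod 4), exponent 1.
All primes ≡ 3 (mod 4) appear to even exponent (or don't appear), so by the two-squares theorem n IS expressible as a sum of two squares.
Step 3: Build a representation. Group n = k² · m with k = 3 and m = 13 · 137 = 1781 (a product of primes ≡ 1 (mod 4)); a representation of m scales to one of n via (k·x)² + (k·y)² = k²(x² + y²). Each prime p ≡ 1 (mod 4) is itself a sum of two squares; find a² by testing p − a² for a perfect square:
  13: 13 − 1² = 12, 13 − 2² = 9 = 3² ⇒ 13 = 2² + 3².
  137: 137 − 1² = 136, 137 − 2² = 133, 137 − 3² = 128, 137 − 4² = 121 = 11² ⇒ 137 = 4² + 11².
  Combine using the Brahmagupta–Fibonacci identity (a² + b²)(c² + d²) = (ac − bd)² + (ad + bc)² = (ac + bd)² + (ad − bc)²:
  13 · 137 = 1781: from (2² + 3²)(4² + 11²), take (2·4 − 3·11, 2·11 + 3·4) = (8 − 33, 22 + 12) = (-25, 34); dropping signs (only squares matter) gives (25, 34); check 25² + 34² = 625 + 1156 = 1781 ✓.
  Scale by k = 3: (3·25, 3·34) = (75, 102).
Step 4: Order so x ≤ y and verify: 75² + 102² = 5625 + 10404 = 16029 = n. ✓

n = 16029 = 75² + 102² (one valid representation with x ≤ y).


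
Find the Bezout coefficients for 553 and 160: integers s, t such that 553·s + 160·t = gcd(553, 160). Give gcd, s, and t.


Euclidean algorithm on (553, 160) — divide until remainder is 0:
  553 = 3 · 160 + 73
  160 = 2 · 73 + 14
  73 = 5 · 14 + 3
  14 = 4 · 3 + 2
  3 = 1 · 2 + 1
  2 = 2 · 1 + 0
gcd(553, 160) = 1.
Track Bezout coefficients alongside the remainders: start with r₀ = 553 = a·1 + b·0 (s = 1, t = 0) and r₁ = 160 = a·0 + b·1 (s = 0, t = 1); each new remainder r_{k+1} = r_{k-1} − q_k·r_k inherits s_{k+1} = s_{k-1} − q_k·s_k, t_{k+1} = t_{k-1} − q_k·t_k, so r_k = a·s_k + b·t_k at every step:
  q = 3: r = 73, s = 1 − 3·0 = 1, t = 0 − 3·1 = -3  (check: 553·1 + 160·(-3) = 73)
  q = 2: r = 14, s = 0 − 2·1 = -2, t = 1 − 2·(-3) = 7  (check: 553·(-2) + 160·7 = 14)
  q = 5: r = 3, s = 1 − 5·(-2) = 11, t = -3 − 5·7 = -38  (check: 553·11 + 160·(-38) = 3)
  q = 4: r = 2, s = -2 − 4·11 = -46, t = 7 − 4·(-38) = 159  (check: 553·(-46) + 160·159 = 2)
  q = 1: r = 1, s = 11 − 1·(-46) = 57, t = -38 − 1·159 = -197  (check: 553·57 + 160·(-197) = 1)
The row with r = 1 (the gcd) gives the Bezout coefficients s = 57, t = -197.
Result: 553 · (57) + 160 · (-197) = 1.

gcd(553, 160) = 1; s = 57, t = -197 (check: 553·57 + 160·(-197) = 1).


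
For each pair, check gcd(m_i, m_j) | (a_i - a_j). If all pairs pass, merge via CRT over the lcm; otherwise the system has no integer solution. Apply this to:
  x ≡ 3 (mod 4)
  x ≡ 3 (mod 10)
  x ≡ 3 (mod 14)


Moduli 4, 10, 14 are not pairwise coprime, so CRT works modulo lcm(m_i) when all pairwise compatibility conditions hold.
Pairwise compatibility: gcd(m_i, m_j) must divide a_i - a_j for every pair.
Merge one congruence at a time:
  Start: x ≡ 3 (mod 4).
  Combine with x ≡ 3 (mod 10): gcd(4, 10) = 2; 3 - 3 = 0, which IS divisible by 2, so compatible.
    Write x = 3 + 4·t and substitute into x ≡ 3 (mod 10): 4·t ≡ 3 − 3 = 0 (mod 10).
    Divide the congruence (and modulus) by g = 2: 2·t ≡ 0 (mod 5).
    The inverse of 2 mod 5 is 3 (since 2·3 = 6 = 1·5 + 1), so t ≡ 3·0 = 0 ≡ 0 (mod 5).
    Then x = 3 + 4·0 = 3, valid modulo lcm(4, 10) = 20: x ≡ 3 (mod 20).
  Combine with x ≡ 3 (mod 14): gcd(20, 14) = 2; 3 - 3 = 0, which IS divisible by 2, so compatible.
    Write x = 3 + 20·t and substitute into x ≡ 3 (mod 14): 20·t ≡ 3 − 3 = 0 (mod 14).
    Divide the congruence (and modulus) by g = 2: 10·t ≡ 0 (mod 7).
    Reduce coefficients mod 7: 3·t ≡ 0 (mod 7).
    The inverse of 3 mod 7 is 5 (since 3·5 = 15 = 2·7 + 1), so t ≡ 5·0 = 0 ≡ 0 (mod 7).
    Then x = 3 + 20·0 = 3, valid modulo lcm(20, 14) = 140: x ≡ 3 (mod 140).
Verify: 3 mod 4 = 3, 3 mod 10 = 3, 3 mod 14 = 3.

x ≡ 3 (mod 140).


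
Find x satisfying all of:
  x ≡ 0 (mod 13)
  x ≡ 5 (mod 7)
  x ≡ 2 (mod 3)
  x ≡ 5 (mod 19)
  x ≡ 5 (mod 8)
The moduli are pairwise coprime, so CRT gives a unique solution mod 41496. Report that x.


Product of moduli M = 13 · 7 · 3 · 19 · 8 = 41496.
Merge one congruence at a time:
  Start: x ≡ 0 (mod 13).
  Combine with x ≡ 5 (mod 7); new modulus lcm = 91.
    Write x = 0 + 13·t and substitute into x ≡ 5 (mod 7): 13·t ≡ 5 − 0 = 5 (mod 7).
    Reduce coefficients mod 7: 6·t ≡ 5 (mod 7).
    The inverse of 6 mod 7 is 6 (since 6·6 = 36 = 5·7 + 1), so t ≡ 6·5 = 30 ≡ 2 (mod 7).
    Then x = 0 + 13·2 = 26, valid modulo lcm(13, 7) = 91: x ≡ 26 (mod 91).
  Combine with x ≡ 2 (mod 3); new modulus lcm = 273.
    Write x = 26 + 91·t and substitute into x ≡ 2 (mod 3): 91·t ≡ 2 − 26 = -24 (mod 3).
    Reduce coefficients mod 3: 1·t ≡ 0 (mod 3).
    So t ≡ 0 (mod 3).
    Then x = 26 + 91·0 = 26, valid modulo lcm(91, 3) = 273: x ≡ 26 (mod 273).
  Combine with x ≡ 5 (mod 19); new modulus lcm = 5187.
    Write x = 26 + 273·t and substitute into x ≡ 5 (mod 19): 273·t ≡ 5 − 26 = -21 (mod 19).
    Reduce coefficients mod 19: 7·t ≡ 17 (mod 19).
    The inverse of 7 mod 19 is 11 (since 7·11 = 77 = 4·19 + 1), so t ≡ 11·17 = 187 ≡ 16 (mod 19).
    Then x = 26 + 273·16 = 4394, valid modulo lcm(273, 19) = 5187: x ≡ 4394 (mod 5187).
  Combine with x ≡ 5 (mod 8); new modulus lcm = 41496.
    Write x = 4394 + 5187·t and substitute into x ≡ 5 (mod 8): 5187·t ≡ 5 − 4394 = -4389 (mod 8).
    Reduce coefficients mod 8: 3·t ≡ 3 (mod 8).
    The inverse of 3 mod 8 is 3 (since 3·3 = 9 = 1·8 + 1), so t ≡ 3·3 = 9 ≡ 1 (mod 8).
    Then x = 4394 + 5187·1 = 9581, valid modulo lcm(5187, 8) = 41496: x ≡ 9581 (mod 41496).
Verify against each original: 9581 mod 13 = 0, 9581 mod 7 = 5, 9581 mod 3 = 2, 9581 mod 19 = 5, 9581 mod 8 = 5.

x ≡ 9581 (mod 41496).


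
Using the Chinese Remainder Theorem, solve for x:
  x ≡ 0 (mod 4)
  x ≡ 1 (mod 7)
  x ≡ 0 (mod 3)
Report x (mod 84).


Moduli 4, 7, 3 are pairwise coprime; by CRT there is a unique solution modulo M = 4 · 7 · 3 = 84.
Solve pairwise, accumulating the modulus:
  Start with x ≡ 0 (mod 4).
  Combine with x ≡ 1 (mod 7): since gcd(4, 7) = 1, we get a unique residue mod 28.
    Write x = 0 + 4·t and substitute into x ≡ 1 (mod 7): 4·t ≡ 1 − 0 = 1 (mod 7).
    The inverse of 4 mod 7 is 2 (since 4·2 = 8 = 1·7 + 1), so t ≡ 2·1 = 2 ≡ 2 (mod 7).
    Then x = 0 + 4·2 = 8, valid modulo lcm(4, 7) = 28: x ≡ 8 (mod 28).
  Combine with x ≡ 0 (mod 3): since gcd(28, 3) = 1, we get a unique residue mod 84.
    Write x = 8 + 28·t and substitute into x ≡ 0 (mod 3): 28·t ≡ 0 − 8 = -8 (mod 3).
    Reduce coefficients mod 3: 1·t ≡ 1 (mod 3).
    So t ≡ 1 (mod 3).
    Then x = 8 + 28·1 = 36, valid modulo lcm(28, 3) = 84: x ≡ 36 (mod 84).
Verify: 36 mod 4 = 0 ✓, 36 mod 7 = 1 ✓, 36 mod 3 = 0 ✓.

x ≡ 36 (mod 84).


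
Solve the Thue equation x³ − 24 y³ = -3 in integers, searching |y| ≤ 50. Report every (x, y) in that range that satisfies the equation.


The equation is x³ - 24y³ = -3. For fixed y, x³ = 24·y³ − 3, so a solution requires the RHS to be a perfect cube.
Strategy: iterate y from -50 to 50, compute RHS = 24·y³ − 3, and check whether it is a (positive or negative) perfect cube.
Check small values of y:
  y = 0: RHS = -3 is not a perfect cube.
  y = 1: RHS = 21 is not a perfect cube.
  y = -1: RHS = -27 = (-3)³ ⇒ x = -3 works.
  y = 2: RHS = 189 is not a perfect cube.
  y = -2: RHS = -195 is not a perfect cube.
  y = 3: RHS = 645 is not a perfect cube.
  y = -3: RHS = -651 is not a perfect cube.
Continuing the search up to |y| = 50 finds no further solutions beyond those listed.
Collected solutions: (-3, -1).

Solutions (with |y| ≤ 50): (-3, -1).


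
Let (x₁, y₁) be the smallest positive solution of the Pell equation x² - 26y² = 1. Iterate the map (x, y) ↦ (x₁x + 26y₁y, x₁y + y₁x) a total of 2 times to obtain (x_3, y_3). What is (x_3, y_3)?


Step 1: Find the fundamental solution (x₁, y₁) of x² - 26y² = 1.
  Expand √26 as a continued fraction. a₀ = ⌊√26⌋ = 5; iterate m_{k+1} = d_k·a_k − m_k, d_{k+1} = (26 − m_{k+1}²)/d_k, a_{k+1} = ⌊(a₀ + m_{k+1})/d_{k+1}⌋ (starting m₀ = 0, d₀ = 1), with convergents p_k = a_k·p_{k-1} + p_{k-2}, q_k = a_k·q_{k-1} + q_{k-2} (p₋₁ = 1, q₋₁ = 0):
  k = 0: a₀ = 5; p₀/q₀ = 5/1; p₀² − 26·q₀² = 25 − 26 = -1.
  k = 1: m = 5, d = 1, a = ⌊(5 + 5)/1⌋ = 10; p/q = (10·5 + 1)/(10·1 + 0) = 51/10; p² − 26·q² = 2601 − 2600 = 1.
  The first convergent with p² − 26·q² = 1 gives the fundamental solution (x₁, y₁) = (51, 10).
Step 2: Apply the recurrence (x_{n+1}, y_{n+1}) = (x₁x_n + 26y₁y_n, x₁y_n + y₁x_n) repeatedly.
  From (x_1, y_1) = (51, 10): x_2 = 51·51 + 26·10·10 = 5201; y_2 = 51·10 + 10·51 = 1020.
  From (x_2, y_2) = (5201, 1020): x_3 = 51·5201 + 26·10·1020 = 530451; y_3 = 51·1020 + 10·5201 = 104030.
Step 3: Verify x_3² - 26·y_3² = 281378263401 - 281378263400 = 1 (should be 1). ✓

(x_1, y_1) = (51, 10); (x_3, y_3) = (530451, 104030).


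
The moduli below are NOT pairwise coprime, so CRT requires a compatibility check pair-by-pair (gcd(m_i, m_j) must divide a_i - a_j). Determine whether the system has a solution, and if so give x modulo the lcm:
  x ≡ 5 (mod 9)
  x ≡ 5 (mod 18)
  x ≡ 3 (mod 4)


Moduli 9, 18, 4 are not pairwise coprime, so CRT works modulo lcm(m_i) when all pairwise compatibility conditions hold.
Pairwise compatibility: gcd(m_i, m_j) must divide a_i - a_j for every pair.
Merge one congruence at a time:
  Start: x ≡ 5 (mod 9).
  Combine with x ≡ 5 (mod 18): gcd(9, 18) = 9; 5 - 5 = 0, which IS divisible by 9, so compatible.
    Write x = 5 + 9·t and substitute into x ≡ 5 (mod 18): 9·t ≡ 5 − 5 = 0 (mod 18).
    Divide the congruence (and modulus) by g = 9: 1·t ≡ 0 (mod 2).
    So t ≡ 0 (mod 2).
    Then x = 5 + 9·0 = 5, valid modulo lcm(9, 18) = 18: x ≡ 5 (mod 18).
  Combine with x ≡ 3 (mod 4): gcd(18, 4) = 2; 3 - 5 = -2, which IS divisible by 2, so compatible.
    Write x = 5 + 18·t and substitute into x ≡ 3 (mod 4): 18·t ≡ 3 − 5 = -2 (mod 4).
    Divide the congruence (and modulus) by g = 2: 9·t ≡ -1 (mod 2).
    Reduce coefficients mod 2: 1·t ≡ 1 (mod 2).
    So t ≡ 1 (mod 2).
    Then x = 5 + 18·1 = 23, valid modulo lcm(18, 4) = 36: x ≡ 23 (mod 36).
Verify: 23 mod 9 = 5, 23 mod 18 = 5, 23 mod 4 = 3.

x ≡ 23 (mod 36).


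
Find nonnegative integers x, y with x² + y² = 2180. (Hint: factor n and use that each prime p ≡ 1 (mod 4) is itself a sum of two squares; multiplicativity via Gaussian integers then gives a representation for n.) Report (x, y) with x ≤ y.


Step 1: Factor n = 2180 = 2^2 · 5 · 109.
Step 2: Check the mod-4 condition on each prime factor: 2 = 2 (special); 5 ≡ 1 (mod 4), exponent 1; 109 ≡ 1 (mod 4), exponent 1.
All primes ≡ 3 (mod 4) appear to even exponent (or don't appear), so by the two-squares theorem n IS expressible as a sum of two squares.
Step 3: Build a representation. Group n = k² · m with k = 2 and m = 5 · 109 = 545 (a product of primes ≡ 1 (mod 4)); a representation of m scales to one of n via (k·x)² + (k·y)² = k²(x² + y²). Each prime p ≡ 1 (mod 4) is itself a sum of two squares; find a² by testing p − a² for a perfect square:
  5: 5 − 1² = 4 = 2² ⇒ 5 = 1² + 2².
  109: 109 − 1² = 108, 109 − 2² = 105, 109 − 3² = 100 = 10² ⇒ 109 = 3² + 10².
  Combine using the Brahmagupta–Fibonacci identity (a² + b²)(c² + d²) = (ac − bd)² + (ad + bc)² = (ac + bd)² + (ad − bc)²:
  5 · 109 = 545: from (1² + 2²)(3² + 10²), take (1·3 − 2·10, 1·10 + 2·3) = (3 − 20, 10 + 6) = (-17, 16); dropping signs (only squares matter) gives (17, 16); check 17² + 16² = 289 + 256 = 545 ✓.
  Scale by k = 2: (2·17, 2·16) = (34, 32).
Step 4: Order so x ≤ y and verify: 32² + 34² = 1024 + 1156 = 2180 = n. ✓

n = 2180 = 32² + 34² (one valid representation with x ≤ y).


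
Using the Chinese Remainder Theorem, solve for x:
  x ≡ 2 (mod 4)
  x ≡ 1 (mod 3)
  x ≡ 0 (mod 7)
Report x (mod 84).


Moduli 4, 3, 7 are pairwise coprime; by CRT there is a unique solution modulo M = 4 · 3 · 7 = 84.
Solve pairwise, accumulating the modulus:
  Start with x ≡ 2 (mod 4).
  Combine with x ≡ 1 (mod 3): since gcd(4, 3) = 1, we get a unique residue mod 12.
    Write x = 2 + 4·t and substitute into x ≡ 1 (mod 3): 4·t ≡ 1 − 2 = -1 (mod 3).
    Reduce coefficients mod 3: 1·t ≡ 2 (mod 3).
    So t ≡ 2 (mod 3).
    Then x = 2 + 4·2 = 10, valid modulo lcm(4, 3) = 12: x ≡ 10 (mod 12).
  Combine with x ≡ 0 (mod 7): since gcd(12, 7) = 1, we get a unique residue mod 84.
    Write x = 10 + 12·t and substitute into x ≡ 0 (mod 7): 12·t ≡ 0 − 10 = -10 (mod 7).
    Reduce coefficients mod 7: 5·t ≡ 4 (mod 7).
    The inverse of 5 mod 7 is 3 (since 5·3 = 15 = 2·7 + 1), so t ≡ 3·4 = 12 ≡ 5 (mod 7).
    Then x = 10 + 12·5 = 70, valid modulo lcm(12, 7) = 84: x ≡ 70 (mod 84).
Verify: 70 mod 4 = 2 ✓, 70 mod 3 = 1 ✓, 70 mod 7 = 0 ✓.

x ≡ 70 (mod 84).


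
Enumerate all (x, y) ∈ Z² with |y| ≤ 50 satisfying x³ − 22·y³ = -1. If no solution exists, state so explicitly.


The equation is x³ - 22y³ = -1. For fixed y, x³ = 22·y³ − 1, so a solution requires the RHS to be a perfect cube.
Strategy: iterate y from -50 to 50, compute RHS = 22·y³ − 1, and check whether it is a (positive or negative) perfect cube.
Check small values of y:
  y = 0: RHS = -1 = (-1)³ ⇒ x = -1 works.
  y = 1: RHS = 21 is not a perfect cube.
  y = -1: RHS = -23 is not a perfect cube.
  y = 2: RHS = 175 is not a perfect cube.
  y = -2: RHS = -177 is not a perfect cube.
  y = 3: RHS = 593 is not a perfect cube.
  y = -3: RHS = -595 is not a perfect cube.
Continuing the search up to |y| = 50 finds no further solutions beyond those listed.
Collected solutions: (-1, 0).

Solutions (with |y| ≤ 50): (-1, 0).


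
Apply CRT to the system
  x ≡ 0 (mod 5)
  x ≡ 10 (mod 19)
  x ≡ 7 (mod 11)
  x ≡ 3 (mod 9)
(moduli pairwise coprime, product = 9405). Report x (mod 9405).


Product of moduli M = 5 · 19 · 11 · 9 = 9405.
Merge one congruence at a time:
  Start: x ≡ 0 (mod 5).
  Combine with x ≡ 10 (mod 19); new modulus lcm = 95.
    Write x = 0 + 5·t and substitute into x ≡ 10 (mod 19): 5·t ≡ 10 − 0 = 10 (mod 19).
    The inverse of 5 mod 19 is 4 (since 5·4 = 20 = 1·19 + 1), so t ≡ 4·10 = 40 ≡ 2 (mod 19).
    Then x = 0 + 5·2 = 10, valid modulo lcm(5, 19) = 95: x ≡ 10 (mod 95).
  Combine with x ≡ 7 (mod 11); new modulus lcm = 1045.
    Write x = 10 + 95·t and substitute into x ≡ 7 (mod 11): 95·t ≡ 7 − 10 = -3 (mod 11).
    Reduce coefficients mod 11: 7·t ≡ 8 (mod 11).
    The inverse of 7 mod 11 is 8 (since 7·8 = 56 = 5·11 + 1), so t ≡ 8·8 = 64 ≡ 9 (mod 11).
    Then x = 10 + 95·9 = 865, valid modulo lcm(95, 11) = 1045: x ≡ 865 (mod 1045).
  Combine with x ≡ 3 (mod 9); new modulus lcm = 9405.
    Write x = 865 + 1045·t and substitute into x ≡ 3 (mod 9): 1045·t ≡ 3 − 865 = -862 (mod 9).
    Reduce coefficients mod 9: 1·t ≡ 2 (mod 9).
    So t ≡ 2 (mod 9).
    Then x = 865 + 1045·2 = 2955, valid modulo lcm(1045, 9) = 9405: x ≡ 2955 (mod 9405).
Verify against each original: 2955 mod 5 = 0, 2955 mod 19 = 10, 2955 mod 11 = 7, 2955 mod 9 = 3.

x ≡ 2955 (mod 9405).


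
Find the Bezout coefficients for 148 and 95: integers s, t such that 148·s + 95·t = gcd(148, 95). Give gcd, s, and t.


Euclidean algorithm on (148, 95) — divide until remainder is 0:
  148 = 1 · 95 + 53
  95 = 1 · 53 + 42
  53 = 1 · 42 + 11
  42 = 3 · 11 + 9
  11 = 1 · 9 + 2
  9 = 4 · 2 + 1
  2 = 2 · 1 + 0
gcd(148, 95) = 1.
Track Bezout coefficients alongside the remainders: start with r₀ = 148 = a·1 + b·0 (s = 1, t = 0) and r₁ = 95 = a·0 + b·1 (s = 0, t = 1); each new remainder r_{k+1} = r_{k-1} − q_k·r_k inherits s_{k+1} = s_{k-1} − q_k·s_k, t_{k+1} = t_{k-1} − q_k·t_k, so r_k = a·s_k + b·t_k at every step:
  q = 1: r = 53, s = 1 − 1·0 = 1, t = 0 − 1·1 = -1  (check: 148·1 + 95·(-1) = 53)
  q = 1: r = 42, s = 0 − 1·1 = -1, t = 1 − 1·(-1) = 2  (check: 148·(-1) + 95·2 = 42)
  q = 1: r = 11, s = 1 − 1·(-1) = 2, t = -1 − 1·2 = -3  (check: 148·2 + 95·(-3) = 11)
  q = 3: r = 9, s = -1 − 3·2 = -7, t = 2 − 3·(-3) = 11  (check: 148·(-7) + 95·11 = 9)
  q = 1: r = 2, s = 2 − 1·(-7) = 9, t = -3 − 1·11 = -14  (check: 148·9 + 95·(-14) = 2)
  q = 4: r = 1, s = -7 − 4·9 = -43, t = 11 − 4·(-14) = 67  (check: 148·(-43) + 95·67 = 1)
The row with r = 1 (the gcd) gives the Bezout coefficients s = -43, t = 67.
Result: 148 · (-43) + 95 · (67) = 1.

gcd(148, 95) = 1; s = -43, t = 67 (check: 148·(-43) + 95·67 = 1).


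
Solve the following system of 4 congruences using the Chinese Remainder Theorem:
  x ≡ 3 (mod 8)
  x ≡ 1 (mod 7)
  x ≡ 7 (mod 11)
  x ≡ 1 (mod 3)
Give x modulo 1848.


Product of moduli M = 8 · 7 · 11 · 3 = 1848.
Merge one congruence at a time:
  Start: x ≡ 3 (mod 8).
  Combine with x ≡ 1 (mod 7); new modulus lcm = 56.
    Write x = 3 + 8·t and substitute into x ≡ 1 (mod 7): 8·t ≡ 1 − 3 = -2 (mod 7).
    Reduce coefficients mod 7: 1·t ≡ 5 (mod 7).
    So t ≡ 5 (mod 7).
    Then x = 3 + 8·5 = 43, valid modulo lcm(8, 7) = 56: x ≡ 43 (mod 56).
  Combine with x ≡ 7 (mod 11); new modulus lcm = 616.
    Write x = 43 + 56·t and substitute into x ≡ 7 (mod 11): 56·t ≡ 7 − 43 = -36 (mod 11).
    Reduce coefficients mod 11: 1·t ≡ 8 (mod 11).
    So t ≡ 8 (mod 11).
    Then x = 43 + 56·8 = 491, valid modulo lcm(56, 11) = 616: x ≡ 491 (mod 616).
  Combine with x ≡ 1 (mod 3); new modulus lcm = 1848.
    Write x = 491 + 616·t and substitute into x ≡ 1 (mod 3): 616·t ≡ 1 − 491 = -490 (mod 3).
    Reduce coefficients mod 3: 1·t ≡ 2 (mod 3).
    So t ≡ 2 (mod 3).
    Then x = 491 + 616·2 = 1723, valid modulo lcm(616, 3) = 1848: x ≡ 1723 (mod 1848).
Verify against each original: 1723 mod 8 = 3, 1723 mod 7 = 1, 1723 mod 11 = 7, 1723 mod 3 = 1.

x ≡ 1723 (mod 1848).


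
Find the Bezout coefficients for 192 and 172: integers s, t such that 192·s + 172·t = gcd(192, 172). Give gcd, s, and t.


Euclidean algorithm on (192, 172) — divide until remainder is 0:
  192 = 1 · 172 + 20
  172 = 8 · 20 + 12
  20 = 1 · 12 + 8
  12 = 1 · 8 + 4
  8 = 2 · 4 + 0
gcd(192, 172) = 4.
Track Bezout coefficients alongside the remainders: start with r₀ = 192 = a·1 + b·0 (s = 1, t = 0) and r₁ = 172 = a·0 + b·1 (s = 0, t = 1); each new remainder r_{k+1} = r_{k-1} − q_k·r_k inherits s_{k+1} = s_{k-1} − q_k·s_k, t_{k+1} = t_{k-1} − q_k·t_k, so r_k = a·s_k + b·t_k at every step:
  q = 1: r = 20, s = 1 − 1·0 = 1, t = 0 − 1·1 = -1  (check: 192·1 + 172·(-1) = 20)
  q = 8: r = 12, s = 0 − 8·1 = -8, t = 1 − 8·(-1) = 9  (check: 192·(-8) + 172·9 = 12)
  q = 1: r = 8, s = 1 − 1·(-8) = 9, t = -1 − 1·9 = -10  (check: 192·9 + 172·(-10) = 8)
  q = 1: r = 4, s = -8 − 1·9 = -17, t = 9 − 1·(-10) = 19  (check: 192·(-17) + 172·19 = 4)
The row with r = 4 (the gcd) gives the Bezout coefficients s = -17, t = 19.
Result: 192 · (-17) + 172 · (19) = 4.

gcd(192, 172) = 4; s = -17, t = 19 (check: 192·(-17) + 172·19 = 4).


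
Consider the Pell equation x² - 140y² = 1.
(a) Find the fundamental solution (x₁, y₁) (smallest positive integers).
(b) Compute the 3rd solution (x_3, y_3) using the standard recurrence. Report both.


Step 1: Find the fundamental solution (x₁, y₁) of x² - 140y² = 1.
  Expand √140 as a continued fraction. a₀ = ⌊√140⌋ = 11; iterate m_{k+1} = d_k·a_k − m_k, d_{k+1} = (140 − m_{k+1}²)/d_k, a_{k+1} = ⌊(a₀ + m_{k+1})/d_{k+1}⌋ (starting m₀ = 0, d₀ = 1), with convergents p_k = a_k·p_{k-1} + p_{k-2}, q_k = a_k·q_{k-1} + q_{k-2} (p₋₁ = 1, q₋₁ = 0):
  k = 0: a₀ = 11; p₀/q₀ = 11/1; p₀² − 140·q₀² = 121 − 140 = -19.
  k = 1: m = 11, d = 19, a = ⌊(11 + 11)/19⌋ = 1; p/q = (1·11 + 1)/(1·1 + 0) = 12/1; p² − 140·q² = 144 − 140 = 4.
  k = 2: m = 8, d = 4, a = ⌊(11 + 8)/4⌋ = 4; p/q = (4·12 + 11)/(4·1 + 1) = 59/5; p² − 140·q² = 3481 − 3500 = -19.
  k = 3: m = 8, d = 19, a = ⌊(11 + 8)/19⌋ = 1; p/q = (1·59 + 12)/(1·5 + 1) = 71/6; p² − 140·q² = 5041 − 5040 = 1.
  The first convergent with p² − 140·q² = 1 gives the fundamental solution (x₁, y₁) = (71, 6).
Step 2: Apply the recurrence (x_{n+1}, y_{n+1}) = (x₁x_n + 140y₁y_n, x₁y_n + y₁x_n) repeatedly.
  From (x_1, y_1) = (71, 6): x_2 = 71·71 + 140·6·6 = 10081; y_2 = 71·6 + 6·71 = 852.
  From (x_2, y_2) = (10081, 852): x_3 = 71·10081 + 140·6·852 = 1431431; y_3 = 71·852 + 6·10081 = 120978.
Step 3: Verify x_3² - 140·y_3² = 2048994707761 - 2048994707760 = 1 (should be 1). ✓

(x_1, y_1) = (71, 6); (x_3, y_3) = (1431431, 120978).


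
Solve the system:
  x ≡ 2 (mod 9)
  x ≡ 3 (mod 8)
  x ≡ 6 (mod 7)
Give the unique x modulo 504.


Moduli 9, 8, 7 are pairwise coprime; by CRT there is a unique solution modulo M = 9 · 8 · 7 = 504.
Solve pairwise, accumulating the modulus:
  Start with x ≡ 2 (mod 9).
  Combine with x ≡ 3 (mod 8): since gcd(9, 8) = 1, we get a unique residue mod 72.
    Write x = 2 + 9·t and substitute into x ≡ 3 (mod 8): 9·t ≡ 3 − 2 = 1 (mod 8).
    Reduce coefficients mod 8: 1·t ≡ 1 (mod 8).
    So t ≡ 1 (mod 8).
    Then x = 2 + 9·1 = 11, valid modulo lcm(9, 8) = 72: x ≡ 11 (mod 72).
  Combine with x ≡ 6 (mod 7): since gcd(72, 7) = 1, we get a unique residue mod 504.
    Write x = 11 + 72·t and substitute into x ≡ 6 (mod 7): 72·t ≡ 6 − 11 = -5 (mod 7).
    Reduce coefficients mod 7: 2·t ≡ 2 (mod 7).
    The inverse of 2 mod 7 is 4 (since 2·4 = 8 = 1·7 + 1), so t ≡ 4·2 = 8 ≡ 1 (mod 7).
    Then x = 11 + 72·1 = 83, valid modulo lcm(72, 7) = 504: x ≡ 83 (mod 504).
Verify: 83 mod 9 = 2 ✓, 83 mod 8 = 3 ✓, 83 mod 7 = 6 ✓.

x ≡ 83 (mod 504).


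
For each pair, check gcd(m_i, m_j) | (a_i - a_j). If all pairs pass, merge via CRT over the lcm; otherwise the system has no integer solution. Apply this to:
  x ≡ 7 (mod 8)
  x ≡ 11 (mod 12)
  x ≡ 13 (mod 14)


Moduli 8, 12, 14 are not pairwise coprime, so CRT works modulo lcm(m_i) when all pairwise compatibility conditions hold.
Pairwise compatibility: gcd(m_i, m_j) must divide a_i - a_j for every pair.
Merge one congruence at a time:
  Start: x ≡ 7 (mod 8).
  Combine with x ≡ 11 (mod 12): gcd(8, 12) = 4; 11 - 7 = 4, which IS divisible by 4, so compatible.
    Write x = 7 + 8·t and substitute into x ≡ 11 (mod 12): 8·t ≡ 11 − 7 = 4 (mod 12).
    Divide the congruence (and modulus) by g = 4: 2·t ≡ 1 (mod 3).
    The inverse of 2 mod 3 is 2 (since 2·2 = 4 = 1·3 + 1), so t ≡ 2·1 = 2 ≡ 2 (mod 3).
    Then x = 7 + 8·2 = 23, valid modulo lcm(8, 12) = 24: x ≡ 23 (mod 24).
  Combine with x ≡ 13 (mod 14): gcd(24, 14) = 2; 13 - 23 = -10, which IS divisible by 2, so compatible.
    Write x = 23 + 24·t and substitute into x ≡ 13 (mod 14): 24·t ≡ 13 − 23 = -10 (mod 14).
    Divide the congruence (and modulus) by g = 2: 12·t ≡ -5 (mod 7).
    Reduce coefficients mod 7: 5·t ≡ 2 (mod 7).
    The inverse of 5 mod 7 is 3 (since 5·3 = 15 = 2·7 + 1), so t ≡ 3·2 = 6 ≡ 6 (mod 7).
    Then x = 23 + 24·6 = 167, valid modulo lcm(24, 14) = 168: x ≡ 167 (mod 168).
Verify: 167 mod 8 = 7, 167 mod 12 = 11, 167 mod 14 = 13.

x ≡ 167 (mod 168).


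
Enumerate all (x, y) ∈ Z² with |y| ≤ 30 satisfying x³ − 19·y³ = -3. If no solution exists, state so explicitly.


The equation is x³ - 19y³ = -3. For fixed y, x³ = 19·y³ − 3, so a solution requires the RHS to be a perfect cube.
Strategy: iterate y from -30 to 30, compute RHS = 19·y³ − 3, and check whether it is a (positive or negative) perfect cube.
Check small values of y:
  y = 0: RHS = -3 is not a perfect cube.
  y = 1: RHS = 16 is not a perfect cube.
  y = -1: RHS = -22 is not a perfect cube.
  y = 2: RHS = 149 is not a perfect cube.
  y = -2: RHS = -155 is not a perfect cube.
  y = 3: RHS = 510 is not a perfect cube.
  y = -3: RHS = -516 is not a perfect cube.
Continuing the search up to |y| = 30 finds no solutions either.
No (x, y) in the scanned range satisfies the equation.

No integer solutions with |y| ≤ 30.
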